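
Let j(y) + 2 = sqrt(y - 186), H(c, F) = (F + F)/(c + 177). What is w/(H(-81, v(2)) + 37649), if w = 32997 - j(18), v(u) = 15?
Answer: 527984/602389 - 32*I*sqrt(42)/602389 ≈ 0.87648 - 0.00034427*I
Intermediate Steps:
H(c, F) = 2*F/(177 + c) (H(c, F) = (2*F)/(177 + c) = 2*F/(177 + c))
j(y) = -2 + sqrt(-186 + y) (j(y) = -2 + sqrt(y - 186) = -2 + sqrt(-186 + y))
w = 32999 - 2*I*sqrt(42) (w = 32997 - (-2 + sqrt(-186 + 18)) = 32997 - (-2 + sqrt(-168)) = 32997 - (-2 + 2*I*sqrt(42)) = 32997 + (2 - 2*I*sqrt(42)) = 32999 - 2*I*sqrt(42) ≈ 32999.0 - 12.961*I)
w/(H(-81, v(2)) + 37649) = (32999 - 2*I*sqrt(42))/(2*15/(177 - 81) + 37649) = (32999 - 2*I*sqrt(42))/(2*15/96 + 37649) = (32999 - 2*I*sqrt(42))/(2*15*(1/96) + 37649) = (32999 - 2*I*sqrt(42))/(5/16 + 37649) = (32999 - 2*I*sqrt(42))/(602389/16) = (32999 - 2*I*sqrt(42))*(16/602389) = 527984/602389 - 32*I*sqrt(42)/602389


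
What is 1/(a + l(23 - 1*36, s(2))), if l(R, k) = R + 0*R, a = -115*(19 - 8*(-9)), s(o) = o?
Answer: -1/10478 ≈ -9.5438e-5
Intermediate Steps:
a = -10465 (a = -115*(19 + 72) = -115*91 = -10465)
l(R, k) = R (l(R, k) = R + 0 = R)
1/(a + l(23 - 1*36, s(2))) = 1/(-10465 + (23 - 1*36)) = 1/(-10465 + (23 - 36)) = 1/(-10465 - 13) = 1/(-10478) = -1/10478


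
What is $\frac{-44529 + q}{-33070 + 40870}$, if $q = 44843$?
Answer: $\frac{157}{3900} \approx 0.040256$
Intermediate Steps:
$\frac{-44529 + q}{-33070 + 40870} = \frac{-44529 + 44843}{-33070 + 40870} = \frac{314}{7800} = 314 \cdot \frac{1}{7800} = \frac{157}{3900}$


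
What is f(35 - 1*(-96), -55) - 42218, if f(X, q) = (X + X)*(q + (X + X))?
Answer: 12016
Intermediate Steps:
f(X, q) = 2*X*(q + 2*X) (f(X, q) = (2*X)*(q + 2*X) = 2*X*(q + 2*X))
f(35 - 1*(-96), -55) - 42218 = 2*(35 - 1*(-96))*(-55 + 2*(35 - 1*(-96))) - 42218 = 2*(35 + 96)*(-55 + 2*(35 + 96)) - 42218 = 2*131*(-55 + 2*131) - 42218 = 2*131*(-55 + 262) - 42218 = 2*131*207 - 42218 = 54234 - 42218 = 12016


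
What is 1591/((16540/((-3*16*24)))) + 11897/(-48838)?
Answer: -22427156399/201945130 ≈ -111.06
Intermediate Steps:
1591/((16540/((-3*16*24)))) + 11897/(-48838) = 1591/((16540/((-48*24)))) + 11897*(-1/48838) = 1591/((16540/(-1152))) - 11897/48838 = 1591/((16540*(-1/1152))) - 11897/48838 = 1591/(-4135/288) - 11897/48838 = 1591*(-288/4135) - 11897/48838 = -458208/4135 - 11897/48838 = -22427156399/201945130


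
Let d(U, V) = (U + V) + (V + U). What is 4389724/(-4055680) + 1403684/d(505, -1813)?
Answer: -178261770097/331551840 ≈ -537.66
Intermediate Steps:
d(U, V) = 2*U + 2*V (d(U, V) = (U + V) + (U + V) = 2*U + 2*V)
4389724/(-4055680) + 1403684/d(505, -1813) = 4389724/(-4055680) + 1403684/(2*505 + 2*(-1813)) = 4389724*(-1/4055680) + 1403684/(1010 - 3626) = -1097431/1013920 + 1403684/(-2616) = -1097431/1013920 + 1403684*(-1/2616) = -1097431/1013920 - 350921/654 = -178261770097/331551840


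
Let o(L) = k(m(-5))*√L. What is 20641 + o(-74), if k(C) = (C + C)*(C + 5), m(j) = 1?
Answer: 20641 + 12*I*√74 ≈ 20641.0 + 103.23*I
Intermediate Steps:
k(C) = 2*C*(5 + C) (k(C) = (2*C)*(5 + C) = 2*C*(5 + C))
o(L) = 12*√L (o(L) = (2*1*(5 + 1))*√L = (2*1*6)*√L = 12*√L)
20641 + o(-74) = 20641 + 12*√(-74) = 20641 + 12*(I*√74) = 20641 + 12*I*√74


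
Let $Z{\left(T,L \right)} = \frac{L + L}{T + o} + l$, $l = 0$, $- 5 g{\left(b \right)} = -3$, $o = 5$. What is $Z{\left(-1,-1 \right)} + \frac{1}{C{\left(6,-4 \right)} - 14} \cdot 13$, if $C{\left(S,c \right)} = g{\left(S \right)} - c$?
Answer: $- \frac{177}{94} \approx -1.883$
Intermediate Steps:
$g{\left(b \right)} = \frac{3}{5}$ ($g{\left(b \right)} = \left(- \frac{1}{5}\right) \left(-3\right) = \frac{3}{5}$)
$Z{\left(T,L \right)} = \frac{2 L}{5 + T}$ ($Z{\left(T,L \right)} = \frac{L + L}{T + 5} + 0 = \frac{2 L}{5 + T} + 0 = \frac{2 L}{5 + T}$)
$C{\left(S,c \right)} = \frac{3}{5} - c$
$Z{\left(-1,-1 \right)} + \frac{1}{C{\left(6,-4 \right)} - 14} \cdot 13 = 2 \left(-1\right) \frac{1}{5 - 1} + \frac{1}{\left(\frac{3}{5} - -4\right) - 14} \cdot 13 = 2 \left(-1\right) \frac{1}{4} + \frac{1}{\left(\frac{3}{5} + 4\right) - 14} \cdot 13 = 2 \left(-1\right) \frac{1}{4} + \frac{1}{\frac{23}{5} - 14} \cdot 13 = - \frac{1}{2} + \frac{1}{- \frac{47}{5}} \cdot 13 = - \frac{1}{2} - \frac{65}{47} = - \frac{177}{94}$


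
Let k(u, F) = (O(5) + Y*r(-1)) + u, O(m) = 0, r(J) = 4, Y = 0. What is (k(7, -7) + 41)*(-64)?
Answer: -3072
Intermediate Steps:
k(u, F) = u (k(u, F) = (0 + 0*4) + u = (0 + 0) + u = 0 + u = u)
(k(7, -7) + 41)*(-64) = (7 + 41)*(-64) = 48*(-64) = -3072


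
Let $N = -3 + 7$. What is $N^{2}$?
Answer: $16$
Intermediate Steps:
$N = 4$
$N^{2} = 4^{2} = 16$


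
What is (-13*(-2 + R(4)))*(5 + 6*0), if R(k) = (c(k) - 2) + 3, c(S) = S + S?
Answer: -455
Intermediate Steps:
c(S) = 2*S
R(k) = 1 + 2*k (R(k) = (2*k - 2) + 3 = (-2 + 2*k) + 3 = 1 + 2*k)
(-13*(-2 + R(4)))*(5 + 6*0) = (-13*(-2 + (1 + 2*4)))*(5 + 6*0) = (-13*(-2 + (1 + 8)))*(5 + 0) = -13*(-2 + 9)*5 = -13*7*5 = -91*5 = -455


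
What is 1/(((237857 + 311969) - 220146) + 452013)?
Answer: 1/781693 ≈ 1.2793e-6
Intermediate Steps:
1/(((237857 + 311969) - 220146) + 452013) = 1/((549826 - 220146) + 452013) = 1/(329680 + 452013) = 1/781693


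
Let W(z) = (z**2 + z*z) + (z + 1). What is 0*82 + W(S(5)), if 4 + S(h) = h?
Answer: 4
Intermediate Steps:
S(h) = -4 + h
W(z) = 1 + z + 2*z**2 (W(z) = (z**2 + z**2) + (1 + z) = 2*z**2 + (1 + z) = 1 + z + 2*z**2)
0*82 + W(S(5)) = 0*82 + (1 + (-4 + 5) + 2*(-4 + 5)**2) = 0 + (1 + 1 + 2*1**2) = 0 + (1 + 1 + 2*1) = 0 + (1 + 1 + 2) = 0 + 4 = 4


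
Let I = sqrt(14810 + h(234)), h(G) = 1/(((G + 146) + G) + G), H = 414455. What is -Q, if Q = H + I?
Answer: -414455 - sqrt(665620693)/212 ≈ -4.1458e+5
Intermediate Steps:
h(G) = 1/(146 + 3*G) (h(G) = 1/(((146 + G) + G) + G) = 1/((146 + 2*G) + G) = 1/(146 + 3*G))
I = sqrt(665620693)/212 (I = sqrt(14810 + 1/(146 + 3*234)) = sqrt(14810 + 1/(146 + 702)) = sqrt(14810 + 1/848) = sqrt(12558881/848) = sqrt(665620693)/212 ≈ 121.70)
Q = 414455 + sqrt(665620693)/212 ≈ 4.1458e+5
-Q = -(414455 + sqrt(665620693)/212) = -414455 - sqrt(665620693)/212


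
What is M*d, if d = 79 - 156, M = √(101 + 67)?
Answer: -154*√42 ≈ -998.03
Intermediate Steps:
M = 2*√42 (M = √168 = 2*√42 ≈ 12.961)
d = -77
M*d = (2*√42)*(-77) = -154*√42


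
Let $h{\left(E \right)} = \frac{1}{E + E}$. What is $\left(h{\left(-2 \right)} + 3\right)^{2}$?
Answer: $\frac{121}{16} \approx 7.5625$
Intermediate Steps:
$h{\left(E \right)} = \frac{1}{2 E}$
$\left(h{\left(-2 \right)} + 3\right)^{2} = \left(\frac{1}{2 \left(-2\right)} + 3\right)^{2} = \left(\frac{1}{2} \left(- \frac{1}{2}\right) + 3\right)^{2} = \left(- \frac{1}{4} + 3\right)^{2} = \left(\frac{11}{4}\right)^{2} = \frac{121}{16}$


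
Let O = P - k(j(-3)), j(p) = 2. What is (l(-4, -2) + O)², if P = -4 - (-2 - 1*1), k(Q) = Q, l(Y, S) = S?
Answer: 25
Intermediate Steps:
P = -1 (P = -4 - (-2 - 1) = -4 - 1*(-3) = -4 + 3 = -1)
O = -3 (O = -1 - 1*2 = -1 - 2 = -3)
(l(-4, -2) + O)² = (-2 - 3)² = (-5)² = 25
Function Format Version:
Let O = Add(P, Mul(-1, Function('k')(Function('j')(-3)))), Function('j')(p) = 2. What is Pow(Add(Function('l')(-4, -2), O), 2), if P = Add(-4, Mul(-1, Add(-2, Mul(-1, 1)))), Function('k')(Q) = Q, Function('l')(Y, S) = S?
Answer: 25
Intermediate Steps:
P = -1 (P = Add(-4, Mul(-1, Add(-2, -1))) = Add(-4, Mul(-1, -3)) = Add(-4, 3) = -1)
O = -3 (O = Add(-1, Mul(-1, 2)) = Add(-1, -2) = -3)
Pow(Add(Function('l')(-4, -2), O), 2) = Pow(Add(-2, -3), 2) = Pow(-5, 2) = 25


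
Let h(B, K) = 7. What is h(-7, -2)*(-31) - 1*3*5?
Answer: -232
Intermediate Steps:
h(-7, -2)*(-31) - 1*3*5 = 7*(-31) - 1*3*5 = -217 - 3*5 = -217 - 15 = -232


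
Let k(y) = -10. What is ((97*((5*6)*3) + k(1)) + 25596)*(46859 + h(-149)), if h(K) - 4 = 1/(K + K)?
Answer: 239614438334/149 ≈ 1.6082e+9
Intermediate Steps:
h(K) = 4 + 1/(2*K) (h(K) = 4 + 1/(K + K) = 4 + 1/(2*K))
((97*((5*6)*3) + k(1)) + 25596)*(46859 + h(-149)) = ((97*((5*6)*3) - 10) + 25596)*(46859 + (4 + (1/2)/(-149))) = ((97*(30*3) - 10) + 25596)*(46859 + (4 + (1/2)*(-1/149))) = ((97*90 - 10) + 25596)*(46859 + (4 - 1/298)) = ((8730 - 10) + 25596)*(46859 + 1191/298) = (8720 + 25596)*(13965173/298) = 34316*(13965173/298) = 239614438334/149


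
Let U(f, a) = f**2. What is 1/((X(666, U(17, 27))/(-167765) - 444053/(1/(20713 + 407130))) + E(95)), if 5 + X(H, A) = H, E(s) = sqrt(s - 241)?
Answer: -2673572503322056562720/507938585631114570167911560084033 - 28145095225*I*sqrt(146)/1015877171262229140335823120168066 ≈ -5.2636e-12 - 3.3476e-22*I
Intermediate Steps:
E(s) = sqrt(-241 + s)
X(H, A) = -5 + H
1/((X(666, U(17, 27))/(-167765) - 444053/(1/(20713 + 407130))) + E(95)) = 1/(((-5 + 666)/(-167765) - 444053/(1/(20713 + 407130))) + sqrt(-241 + 95)) = 1/((661*(-1/167765) - 444053/(1/427843)) + sqrt(-146)) = 1/((-661/167765 - 444053/1/427843) + I*sqrt(146)) = 1/((-661/167765 - 444053*427843) + I*sqrt(146)) = 1/((-661/167765 - 189984967679) + I*sqrt(146)) = 1/(-31872828102668096/167765 + I*sqrt(146))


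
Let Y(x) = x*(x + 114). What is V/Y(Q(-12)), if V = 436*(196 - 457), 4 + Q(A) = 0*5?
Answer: 28449/110 ≈ 258.63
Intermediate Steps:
Q(A) = -4 (Q(A) = -4 + 0*5 = -4 + 0 = -4)
V = -113796 (V = 436*(-261) = -113796)
Y(x) = x*(114 + x)
V/Y(Q(-12)) = -113796*(-1/(4*(114 - 4))) = -113796/((-4*110)) = -113796/(-440) = -113796*(-1/440) = 28449/110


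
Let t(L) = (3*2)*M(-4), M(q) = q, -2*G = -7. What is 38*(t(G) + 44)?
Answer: 760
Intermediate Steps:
G = 7/2 (G = -1/2*(-7) = 7/2 ≈ 3.5000)
t(L) = -24 (t(L) = (3*2)*(-4) = 6*(-4) = -24)
38*(t(G) + 44) = 38*(-24 + 44) = 38*20 = 760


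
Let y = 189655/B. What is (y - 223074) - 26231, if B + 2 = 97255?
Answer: -24245469510/97253 ≈ -2.4930e+5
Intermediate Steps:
B = 97253 (B = -2 + 97255 = 97253)
y = 189655/97253 ≈ 1.9501
(y - 223074) - 26231 = (189655/97253 - 223074) - 26231 = -21694426067/97253 - 26231 = -24245469510/97253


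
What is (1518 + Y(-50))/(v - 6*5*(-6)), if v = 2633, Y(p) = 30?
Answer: 1548/2813 ≈ 0.55030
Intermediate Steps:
(1518 + Y(-50))/(v - 6*5*(-6)) = (1518 + 30)/(2633 - 6*5*(-6)) = 1548/(2633 - 30*(-6)) = 1548/(2633 + 180) = 1548/2813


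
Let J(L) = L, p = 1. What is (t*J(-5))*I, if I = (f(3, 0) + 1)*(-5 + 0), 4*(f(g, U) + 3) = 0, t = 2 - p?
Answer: -50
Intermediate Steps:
t = 1 (t = 2 - 1*1 = 2 - 1 = 1)
f(g, U) = -3 (f(g, U) = -3 + (¼)*0 = -3 + 0 = -3)
I = 10 (I = (-3 + 1)*(-5 + 0) = -2*(-5) = 10)
(t*J(-5))*I = (1*(-5))*10 = -5*10 = -50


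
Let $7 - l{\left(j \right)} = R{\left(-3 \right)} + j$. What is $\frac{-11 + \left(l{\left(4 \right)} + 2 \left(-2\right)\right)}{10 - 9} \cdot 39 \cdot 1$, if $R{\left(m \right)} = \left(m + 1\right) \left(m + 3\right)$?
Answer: $-468$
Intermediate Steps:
$R{\left(m \right)} = \left(1 + m\right) \left(3 + m\right)$
$l{\left(j \right)} = 7 - j$ ($l{\left(j \right)} = 7 - \left(\left(3 + \left(-3\right)^{2} + 4 \left(-3\right)\right) + j\right) = 7 - \left(\left(3 + 9 - 12\right) + j\right) = 7 - \left(0 + j\right) = 7 - j$)
$\frac{-11 + \left(l{\left(4 \right)} + 2 \left(-2\right)\right)}{10 - 9} \cdot 39 \cdot 1 = \frac{-11 + \left(\left(7 - 4\right) + 2 \left(-2\right)\right)}{10 - 9} \cdot 39 \cdot 1 = \frac{-11 + \left(\left(7 - 4\right) - 4\right)}{1} \cdot 39 \cdot 1 = \left(-11 + \left(3 - 4\right)\right) 1 \cdot 39 \cdot 1 = \left(-11 - 1\right) 1 \cdot 39 \cdot 1 = \left(-12\right) 1 \cdot 39 \cdot 1 = \left(-12\right) 39 \cdot 1 = \left(-468\right) 1 = -468$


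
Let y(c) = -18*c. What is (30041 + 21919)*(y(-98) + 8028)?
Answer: 508792320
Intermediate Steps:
(30041 + 21919)*(y(-98) + 8028) = (30041 + 21919)*(-18*(-98) + 8028) = 51960*(1764 + 8028) = 51960*9792 = 508792320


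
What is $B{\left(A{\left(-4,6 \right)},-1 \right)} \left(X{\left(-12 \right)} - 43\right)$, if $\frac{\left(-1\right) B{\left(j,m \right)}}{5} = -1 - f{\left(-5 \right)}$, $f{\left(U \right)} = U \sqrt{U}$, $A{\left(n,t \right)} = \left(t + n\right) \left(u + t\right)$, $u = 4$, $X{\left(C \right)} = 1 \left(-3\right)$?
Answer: $-230 + 1150 i \sqrt{5} \approx -230.0 + 2571.5 i$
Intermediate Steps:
$X{\left(C \right)} = -3$
$A{\left(n,t \right)} = \left(4 + t\right) \left(n + t\right)$ ($A{\left(n,t \right)} = \left(t + n\right) \left(4 + t\right) = \left(n + t\right) \left(4 + t\right) = \left(4 + t\right) \left(n + t\right)$)
$f{\left(U \right)} = U^{\frac{3}{2}}$
$B{\left(j,m \right)} = 5 - 25 i \sqrt{5}$ ($B{\left(j,m \right)} = - 5 \left(-1 - \left(-5\right)^{\frac{3}{2}}\right) = - 5 \left(-1 - - 5 i \sqrt{5}\right) = - 5 \left(-1 + 5 i \sqrt{5}\right) = 5 - 25 i \sqrt{5}$)
$B{\left(A{\left(-4,6 \right)},-1 \right)} \left(X{\left(-12 \right)} - 43\right) = \left(5 - 25 i \sqrt{5}\right) \left(-3 - 43\right) = \left(5 - 25 i \sqrt{5}\right) \left(-46\right) = -230 + 1150 i \sqrt{5}$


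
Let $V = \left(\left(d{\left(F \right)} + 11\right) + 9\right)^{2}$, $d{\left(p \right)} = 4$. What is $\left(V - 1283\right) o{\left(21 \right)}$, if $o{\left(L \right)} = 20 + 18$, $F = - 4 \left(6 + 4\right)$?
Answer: $-26866$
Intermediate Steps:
$F = -40$ ($F = \left(-4\right) 10 = -40$)
$o{\left(L \right)} = 38$
$V = 576$ ($V = \left(\left(4 + 11\right) + 9\right)^{2} = \left(15 + 9\right)^{2} = 24^{2} = 576$)
$\left(V - 1283\right) o{\left(21 \right)} = \left(576 - 1283\right) 38 = \left(-707\right) 38 = -26866$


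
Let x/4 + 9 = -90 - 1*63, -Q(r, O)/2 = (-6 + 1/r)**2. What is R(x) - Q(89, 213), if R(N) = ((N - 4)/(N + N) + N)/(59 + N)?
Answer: 110090555477/1511611956 ≈ 72.830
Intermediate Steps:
Q(r, O) = -2*(-6 + 1/r)**2
x = -648 (x = -36 + 4*(-90 - 1*63) = -36 + 4*(-90 - 63) = -36 + 4*(-153) = -36 - 612 = -648)
R(N) = (N + (-4 + N)/(2*N))/(59 + N) (R(N) = ((-4 + N)/((2*N)) + N)/(59 + N) = ((-4 + N)*(1/(2*N)) + N)/(59 + N) = ((-4 + N)/(2*N) + N)/(59 + N) = (N + (-4 + N)/(2*N))/(59 + N))
R(x) - Q(89, 213) = (-2 + (-648)**2 + (1/2)*(-648))/((-648)*(59 - 648)) - (-2)*(-1 + 6*89)**2/89**2 = -1/648*(-2 + 419904 - 324)/(-589) - (-2)*(-1 + 534)**2/7921 = -1/648*(-1/589)*419578 - (-2)*533**2/7921 = 209789/190836 - (-2)*284089/7921 = 209789/190836 - 1*(-568178/7921) = 209789/190836 + 568178/7921 = 110090555477/1511611956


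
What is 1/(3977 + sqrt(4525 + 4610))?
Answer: 3977/15807394 - 3*sqrt(1015)/15807394 ≈ 0.00024554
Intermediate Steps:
1/(3977 + sqrt(4525 + 4610)) = 1/(3977 + sqrt(9135)) = 1/(3977 + 3*sqrt(1015))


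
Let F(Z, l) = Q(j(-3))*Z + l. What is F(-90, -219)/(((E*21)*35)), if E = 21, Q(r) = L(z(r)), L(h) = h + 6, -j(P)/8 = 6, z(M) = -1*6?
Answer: -73/5145 ≈ -0.014189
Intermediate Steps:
z(M) = -6
j(P) = -48 (j(P) = -8*6 = -48)
L(h) = 6 + h
Q(r) = 0 (Q(r) = 6 - 6 = 0)
F(Z, l) = l (F(Z, l) = 0*Z + l = 0 + l = l)
F(-90, -219)/(((E*21)*35)) = -219/((21*21)*35) = -219/(441*35) = -219/15435 = -219*1/15435 = -73/5145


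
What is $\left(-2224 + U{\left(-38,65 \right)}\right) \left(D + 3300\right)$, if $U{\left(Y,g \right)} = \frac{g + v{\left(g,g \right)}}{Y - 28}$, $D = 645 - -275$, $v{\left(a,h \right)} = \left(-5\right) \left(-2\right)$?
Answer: $- \frac{103290830}{11} \approx -9.3901 \cdot 10^{6}$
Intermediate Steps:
$v{\left(a,h \right)} = 10$
$D = 920$ ($D = 645 + 275 = 920$)
$U{\left(Y,g \right)} = \frac{10 + g}{-28 + Y}$ ($U{\left(Y,g \right)} = \frac{g + 10}{Y - 28} = \frac{10 + g}{-28 + Y}$)
$\left(-2224 + U{\left(-38,65 \right)}\right) \left(D + 3300\right) = \left(-2224 + \frac{10 + 65}{-28 - 38}\right) \left(920 + 3300\right) = \left(-2224 + \frac{1}{-66} \cdot 75\right) 4220 = \left(-2224 - \frac{25}{22}\right) 4220 = \left(- \frac{48953}{22}\right) 4220 = - \frac{103290830}{11}$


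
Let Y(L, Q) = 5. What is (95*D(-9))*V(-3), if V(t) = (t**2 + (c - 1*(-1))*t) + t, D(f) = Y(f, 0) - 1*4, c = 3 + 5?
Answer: -1995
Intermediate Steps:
c = 8
D(f) = 1 (D(f) = 5 - 1*4 = 5 - 4 = 1)
V(t) = t**2 + 10*t (V(t) = (t**2 + (8 - 1*(-1))*t) + t = (t**2 + (8 + 1)*t) + t = (t**2 + 9*t) + t = t**2 + 10*t)
(95*D(-9))*V(-3) = (95*1)*(-3*(10 - 3)) = 95*(-3*7) = 95*(-21) = -1995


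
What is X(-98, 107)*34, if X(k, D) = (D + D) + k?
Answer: 3944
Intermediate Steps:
X(k, D) = k + 2*D (X(k, D) = 2*D + k = k + 2*D)
X(-98, 107)*34 = (-98 + 2*107)*34 = (-98 + 214)*34 = 116*34 = 3944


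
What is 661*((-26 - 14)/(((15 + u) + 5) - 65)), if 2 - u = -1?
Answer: 13220/21 ≈ 629.52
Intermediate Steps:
u = 3 (u = 2 - 1*(-1) = 2 + 1 = 3)
661*((-26 - 14)/(((15 + u) + 5) - 65)) = 661*((-26 - 14)/(((15 + 3) + 5) - 65)) = 661*(-40/((18 + 5) - 65)) = 661*(-40/(23 - 65)) = 661*(-40/(-42)) = 661*(-40*(-1/42)) = 661*(20/21) = 13220/21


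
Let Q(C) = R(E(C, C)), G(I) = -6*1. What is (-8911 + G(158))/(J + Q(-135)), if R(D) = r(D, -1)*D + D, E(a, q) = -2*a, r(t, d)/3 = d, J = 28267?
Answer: -8917/27727 ≈ -0.32160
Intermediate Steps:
r(t, d) = 3*d
R(D) = -2*D (R(D) = (3*(-1))*D + D = -3*D + D = -2*D)
G(I) = -6
Q(C) = 4*C (Q(C) = -(-4)*C = 4*C)
(-8911 + G(158))/(J + Q(-135)) = (-8911 - 6)/(28267 + 4*(-135)) = -8917/(28267 - 540) = -8917/27727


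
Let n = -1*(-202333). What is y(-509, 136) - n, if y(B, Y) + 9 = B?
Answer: -202851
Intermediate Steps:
y(B, Y) = -9 + B
n = 202333
y(-509, 136) - n = (-9 - 509) - 1*202333 = -518 - 202333 = -202851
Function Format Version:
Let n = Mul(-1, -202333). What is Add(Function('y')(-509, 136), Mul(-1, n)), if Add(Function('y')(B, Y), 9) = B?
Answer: -202851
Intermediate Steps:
Function('y')(B, Y) = Add(-9, B)
n = 202333
Add(Function('y')(-509, 136), Mul(-1, n)) = Add(Add(-9, -509), Mul(-1, 202333)) = Add(-518, -202333) = -202851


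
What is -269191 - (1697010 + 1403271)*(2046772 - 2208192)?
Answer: 500447089829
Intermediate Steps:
-269191 - (1697010 + 1403271)*(2046772 - 2208192) = -269191 - 3100281*(-161420) = -269191 - 1*(-500447359020) = -269191 + 500447359020 = 500447089829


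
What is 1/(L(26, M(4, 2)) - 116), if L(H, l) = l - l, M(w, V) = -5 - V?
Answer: -1/116 ≈ -0.0086207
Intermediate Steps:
L(H, l) = 0
1/(L(26, M(4, 2)) - 116) = 1/(0 - 116) = 1/(-116) = -1/116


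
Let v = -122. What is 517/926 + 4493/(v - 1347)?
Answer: -3401045/1360294 ≈ -2.5002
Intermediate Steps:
517/926 + 4493/(v - 1347) = 517/926 + 4493/(-122 - 1347) = 517*(1/926) + 4493/(-1469) = 517/926 + 4493*(-1/1469) = 517/926 - 4493/1469 = -3401045/1360294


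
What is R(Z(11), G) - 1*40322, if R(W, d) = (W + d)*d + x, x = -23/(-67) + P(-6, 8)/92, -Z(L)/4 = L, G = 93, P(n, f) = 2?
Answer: -110226605/3082 ≈ -35765.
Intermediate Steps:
Z(L) = -4*L
x = 1125/3082 (x = -23/(-67) + 2/92 = -23*(-1/67) + 2*(1/92) = 23/67 + 1/46 = 1125/3082 ≈ 0.36502)
R(W, d) = 1125/3082 + d*(W + d) (R(W, d) = (W + d)*d + 1125/3082 = d*(W + d) + 1125/3082 = 1125/3082 + d*(W + d))
R(Z(11), G) - 1*40322 = (1125/3082 + 93**2 - 4*11*93) - 1*40322 = (1125/3082 + 8649 - 44*93) - 40322 = (1125/3082 + 8649 - 4092) - 40322 = 14045799/3082 - 40322 = -110226605/3082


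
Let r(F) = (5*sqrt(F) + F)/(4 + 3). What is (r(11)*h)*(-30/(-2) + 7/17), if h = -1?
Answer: -2882/119 - 1310*sqrt(11)/119 ≈ -60.729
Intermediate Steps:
r(F) = F/7 + 5*sqrt(F)/7 (r(F) = (F + 5*sqrt(F))/7 = (F + 5*sqrt(F))*(1/7) = F/7 + 5*sqrt(F)/7)
(r(11)*h)*(-30/(-2) + 7/17) = (((1/7)*11 + 5*sqrt(11)/7)*(-1))*(-30/(-2) + 7/17) = ((11/7 + 5*sqrt(11)/7)*(-1))*(-30*(-1/2) + 7*(1/17)) = (-11/7 - 5*sqrt(11)/7)*(15 + 7/17) = (-11/7 - 5*sqrt(11)/7)*(262/17) = -2882/119 - 1310*sqrt(11)/119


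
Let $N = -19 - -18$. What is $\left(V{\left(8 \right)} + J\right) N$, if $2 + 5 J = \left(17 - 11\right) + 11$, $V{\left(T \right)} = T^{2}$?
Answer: $-67$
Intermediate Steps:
$J = 3$ ($J = - \frac{2}{5} + \frac{\left(17 - 11\right) + 11}{5} = - \frac{2}{5} + \frac{6 + 11}{5} = - \frac{2}{5} + \frac{1}{5} \cdot 17 = - \frac{2}{5} + \frac{17}{5} = 3$)
$N = -1$ ($N = -19 + 18 = -1$)
$\left(V{\left(8 \right)} + J\right) N = \left(8^{2} + 3\right) \left(-1\right) = \left(64 + 3\right) \left(-1\right) = 67 \left(-1\right) = -67$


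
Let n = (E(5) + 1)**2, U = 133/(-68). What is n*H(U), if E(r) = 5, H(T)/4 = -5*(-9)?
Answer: 6480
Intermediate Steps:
U = -133/68 (U = 133*(-1/68) = -133/68 ≈ -1.9559)
H(T) = 180 (H(T) = 4*(-5*(-9)) = 4*45 = 180)
n = 36 (n = (5 + 1)**2 = 6**2 = 36)
n*H(U) = 36*180 = 6480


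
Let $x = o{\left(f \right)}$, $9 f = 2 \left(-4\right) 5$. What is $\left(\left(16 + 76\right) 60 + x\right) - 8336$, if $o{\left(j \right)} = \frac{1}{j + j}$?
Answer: $- \frac{225289}{80} \approx -2816.1$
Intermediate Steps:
$f = - \frac{40}{9}$ ($f = \frac{2 \left(-4\right) 5}{9} = \frac{\left(-8\right) 5}{9} = \frac{1}{9} \left(-40\right) = - \frac{40}{9} \approx -4.4444$)
$o{\left(j \right)} = \frac{1}{2 j}$
$x = - \frac{9}{80}$ ($x = \frac{1}{2 \left(- \frac{40}{9}\right)} = \frac{1}{2} \left(- \frac{9}{40}\right) = - \frac{9}{80} \approx -0.1125$)
$\left(\left(16 + 76\right) 60 + x\right) - 8336 = \left(\left(16 + 76\right) 60 - \frac{9}{80}\right) - 8336 = \left(92 \cdot 60 - \frac{9}{80}\right) - 8336 = \left(5520 - \frac{9}{80}\right) - 8336 = \frac{441591}{80} - 8336 = - \frac{225289}{80}$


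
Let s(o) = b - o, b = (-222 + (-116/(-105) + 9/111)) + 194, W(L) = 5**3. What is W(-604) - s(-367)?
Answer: -835997/3885 ≈ -215.19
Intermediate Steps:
W(L) = 125
b = -104173/3885 (b = (-222 + (-116*(-1/105) + 9*(1/111))) + 194 = (-222 + (116/105 + 3/37)) + 194 = (-222 + 4607/3885) + 194 = -857863/3885 + 194 = -104173/3885 ≈ -26.814)
s(o) = -104173/3885 - o
W(-604) - s(-367) = 125 - (-104173/3885 - 1*(-367)) = 125 - (-104173/3885 + 367) = 125 - 1*1321622/3885 = 125 - 1321622/3885 = -835997/3885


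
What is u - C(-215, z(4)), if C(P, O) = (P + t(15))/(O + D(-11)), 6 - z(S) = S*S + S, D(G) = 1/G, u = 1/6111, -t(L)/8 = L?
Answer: -4503776/189441 ≈ -23.774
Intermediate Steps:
t(L) = -8*L
u = 1/6111 ≈ 0.00016364
z(S) = 6 - S - S² (z(S) = 6 - (S*S + S) = 6 - (S² + S) = 6 - (S + S²) = 6 + (-S - S²) = 6 - S - S²)
C(P, O) = (-120 + P)/(-1/11 + O) (C(P, O) = (P - 8*15)/(O + 1/(-11)) = (P - 120)/(O - 1/11) = (-120 + P)/(-1/11 + O))
u - C(-215, z(4)) = 1/6111 - 11*(-120 - 215)/(-1 + 11*(6 - 1*4 - 1*4²)) = 1/6111 - 11*(-335)/(-1 + 11*(6 - 4 - 1*16)) = 1/6111 - 11*(-335)/(-1 + 11*(6 - 4 - 16)) = 1/6111 - 11*(-335)/(-1 + 11*(-14)) = 1/6111 - 11*(-335)/(-1 - 154) = 1/6111 - 11*(-335)/(-155) = 1/6111 - 11*(-1)*(-335)/155 = 1/6111 - 1*737/31 = 1/6111 - 737/31 = -4503776/189441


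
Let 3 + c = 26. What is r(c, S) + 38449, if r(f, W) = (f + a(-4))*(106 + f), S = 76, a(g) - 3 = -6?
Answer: 41029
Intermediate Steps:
c = 23 (c = -3 + 26 = 23)
a(g) = -3 (a(g) = 3 - 6 = -3)
r(f, W) = (-3 + f)*(106 + f) (r(f, W) = (f - 3)*(106 + f) = (-3 + f)*(106 + f))
r(c, S) + 38449 = (-318 + 23² + 103*23) + 38449 = (-318 + 529 + 2369) + 38449 = 2580 + 38449 = 41029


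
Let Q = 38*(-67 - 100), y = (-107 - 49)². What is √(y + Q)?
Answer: √17990 ≈ 134.13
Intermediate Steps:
y = 24336 (y = (-156)² = 24336)
Q = -6346 (Q = 38*(-167) = -6346)
√(y + Q) = √(24336 - 6346) = √17990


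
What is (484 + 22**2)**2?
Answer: 937024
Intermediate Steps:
(484 + 22**2)**2 = (484 + 484)**2 = 968**2 = 937024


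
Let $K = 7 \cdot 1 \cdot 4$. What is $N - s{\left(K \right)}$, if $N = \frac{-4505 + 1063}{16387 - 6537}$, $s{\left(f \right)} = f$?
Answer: $- \frac{139621}{4925} \approx -28.349$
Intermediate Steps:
$K = 28$ ($K = 7 \cdot 4 = 28$)
$N = - \frac{1721}{4925}$ ($N = - \frac{3442}{9850} = \left(-3442\right) \frac{1}{9850} = - \frac{1721}{4925} \approx -0.34944$)
$N - s{\left(K \right)} = - \frac{1721}{4925} - 28 = - \frac{139621}{4925}$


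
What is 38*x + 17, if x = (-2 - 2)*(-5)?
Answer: 777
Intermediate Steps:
x = 20 (x = -4*(-5) = 20)
38*x + 17 = 38*20 + 17 = 760 + 17 = 777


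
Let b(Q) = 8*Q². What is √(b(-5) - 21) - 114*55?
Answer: -6270 + √179 ≈ -6256.6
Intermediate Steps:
√(b(-5) - 21) - 114*55 = √(8*(-5)² - 21) - 114*55 = √(8*25 - 21) - 6270 = √(200 - 21) - 6270 = √179 - 6270 = -6270 + √179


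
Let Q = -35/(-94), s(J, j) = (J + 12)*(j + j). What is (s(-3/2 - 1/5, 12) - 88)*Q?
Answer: 2786/47 ≈ 59.277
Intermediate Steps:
s(J, j) = 2*j*(12 + J) (s(J, j) = (12 + J)*(2*j) = 2*j*(12 + J))
Q = 35/94 (Q = -35*(-1/94) = 35/94 ≈ 0.37234)
(s(-3/2 - 1/5, 12) - 88)*Q = (2*12*(12 + (-3/2 - 1/5)) - 88)*(35/94) = (2*12*(12 + (-3*½ - 1*⅕)) - 88)*(35/94) = (2*12*(12 + (-3/2 - ⅕)) - 88)*(35/94) = (2*12*(12 - 17/10) - 88)*(35/94) = (2*12*(103/10) - 88)*(35/94) = (1236/5 - 88)*(35/94) = (796/5)*(35/94) = 2786/47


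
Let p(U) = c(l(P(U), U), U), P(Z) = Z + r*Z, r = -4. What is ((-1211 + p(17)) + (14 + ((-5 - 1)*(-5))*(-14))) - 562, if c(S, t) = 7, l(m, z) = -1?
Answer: -2172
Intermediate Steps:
P(Z) = -3*Z (P(Z) = Z - 4*Z = -3*Z)
p(U) = 7
((-1211 + p(17)) + (14 + ((-5 - 1)*(-5))*(-14))) - 562 = ((-1211 + 7) + (14 + ((-5 - 1)*(-5))*(-14))) - 562 = (-1204 + (14 - 6*(-5)*(-14))) - 562 = (-1204 + (14 + 30*(-14))) - 562 = (-1204 + (14 - 420)) - 562 = (-1204 - 406) - 562 = -1610 - 562 = -2172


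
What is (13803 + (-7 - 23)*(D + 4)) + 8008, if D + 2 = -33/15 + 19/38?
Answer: 21802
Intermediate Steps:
D = -37/10 (D = -2 + (-33/15 + 19/38) = -2 + (-33*1/15 + 19*(1/38)) = -2 + (-11/5 + ½) = -2 - 17/10 = -37/10 ≈ -3.7000)
(13803 + (-7 - 23)*(D + 4)) + 8008 = (13803 + (-7 - 23)*(-37/10 + 4)) + 8008 = (13803 - 30*3/10) + 8008 = (13803 - 9) + 8008 = 13794 + 8008 = 21802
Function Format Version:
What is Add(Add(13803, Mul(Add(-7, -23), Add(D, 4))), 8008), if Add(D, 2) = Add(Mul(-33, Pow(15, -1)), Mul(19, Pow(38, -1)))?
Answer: 21802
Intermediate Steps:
D = Rational(-37, 10) (D = Add(-2, Add(Mul(-33, Pow(15, -1)), Mul(19, Pow(38, -1)))) = Add(-2, Add(Mul(-33, Rational(1, 15)), Mul(19, Rational(1, 38)))) = Add(-2, Add(Rational(-11, 5), Rational(1, 2))) = Add(-2, Rational(-17, 10)) = Rational(-37, 10) ≈ -3.7000)
Add(Add(13803, Mul(Add(-7, -23), Add(D, 4))), 8008) = Add(Add(13803, Mul(Add(-7, -23), Add(Rational(-37, 10), 4))), 8008) = Add(Add(13803, Mul(-30, Rational(3, 10))), 8008) = Add(Add(13803, -9), 8008) = Add(13794, 8008) = 21802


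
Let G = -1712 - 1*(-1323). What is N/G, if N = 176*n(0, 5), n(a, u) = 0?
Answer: 0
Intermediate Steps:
G = -389 (G = -1712 + 1323 = -389)
N = 0 (N = 176*0 = 0)
N/G = 0/(-389) = 0*(-1/389) = 0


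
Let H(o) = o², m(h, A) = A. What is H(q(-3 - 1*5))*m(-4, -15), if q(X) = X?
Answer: -960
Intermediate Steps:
H(q(-3 - 1*5))*m(-4, -15) = (-3 - 1*5)²*(-15) = (-3 - 5)²*(-15) = (-8)²*(-15) = 64*(-15) = -960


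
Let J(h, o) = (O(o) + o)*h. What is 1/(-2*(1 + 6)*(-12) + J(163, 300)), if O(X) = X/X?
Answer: 1/49231 ≈ 2.0312e-5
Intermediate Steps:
O(X) = 1
J(h, o) = h*(1 + o) (J(h, o) = (1 + o)*h = h*(1 + o))
1/(-2*(1 + 6)*(-12) + J(163, 300)) = 1/(-2*(1 + 6)*(-12) + 163*(1 + 300)) = 1/(-2*7*(-12) + 163*301) = 1/(-2*7*(-12) + 49063) = 1/(-14*(-12) + 49063) = 1/(168 + 49063) = 1/49231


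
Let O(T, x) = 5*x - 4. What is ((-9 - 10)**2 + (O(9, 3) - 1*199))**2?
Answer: 29929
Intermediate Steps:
O(T, x) = -4 + 5*x
((-9 - 10)**2 + (O(9, 3) - 1*199))**2 = ((-9 - 10)**2 + ((-4 + 5*3) - 1*199))**2 = ((-19)**2 + ((-4 + 15) - 199))**2 = (361 + (11 - 199))**2 = (361 - 188)**2 = 173**2 = 29929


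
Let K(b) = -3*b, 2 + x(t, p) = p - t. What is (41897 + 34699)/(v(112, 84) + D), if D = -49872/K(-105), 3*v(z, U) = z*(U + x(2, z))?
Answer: 2010645/184004 ≈ 10.927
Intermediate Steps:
x(t, p) = -2 + p - t (x(t, p) = -2 + (p - t) = -2 + p - t)
v(z, U) = z*(-4 + U + z)/3 (v(z, U) = (z*(U + (-2 + z - 1*2)))/3 = (z*(U + (-2 + z - 2)))/3 = (z*(U + (-4 + z)))/3 = (z*(-4 + U + z))/3 = z*(-4 + U + z)/3)
D = -16624/105 (D = -49872/((-3*(-105))) = -49872/315 = -49872*1/315 = -16624/105 ≈ -158.32)
(41897 + 34699)/(v(112, 84) + D) = (41897 + 34699)/((⅓)*112*(-4 + 84 + 112) - 16624/105) = 76596/((⅓)*112*192 - 16624/105) = 76596/(7168 - 16624/105) = 76596/(736016/105) = 76596*(105/736016) = 2010645/184004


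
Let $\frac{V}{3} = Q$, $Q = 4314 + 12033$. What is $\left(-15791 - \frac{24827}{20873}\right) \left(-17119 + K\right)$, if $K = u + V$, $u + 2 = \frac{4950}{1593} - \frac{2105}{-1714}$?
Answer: $- \frac{532086104360922775}{1055401499} \approx -5.0416 \cdot 10^{8}$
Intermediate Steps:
$u = \frac{708529}{303378}$ ($u = -2 + \left(\frac{4950}{1593} - \frac{2105}{-1714}\right) = -2 + \left(4950 \cdot \frac{1}{1593} - - \frac{2105}{1714}\right) = -2 + \left(\frac{550}{177} + \frac{2105}{1714}\right) = -2 + \frac{1315285}{303378} = \frac{708529}{303378} \approx 2.3355$)
$Q = 16347$
$V = 49041$ ($V = 3 \cdot 16347 = 49041$)
$K = \frac{14878669027}{303378}$ ($K = \frac{708529}{303378} + 49041 = \frac{14878669027}{303378} \approx 49043.0$)
$\left(-15791 - \frac{24827}{20873}\right) \left(-17119 + K\right) = \left(-15791 - \frac{24827}{20873}\right) \left(-17119 + \frac{14878669027}{303378}\right) = \left(-15791 - \frac{24827}{20873}\right) \frac{9685141045}{303378} = \left(- \frac{329630370}{20873}\right) \frac{9685141045}{303378} = - \frac{532086104360922775}{1055401499}$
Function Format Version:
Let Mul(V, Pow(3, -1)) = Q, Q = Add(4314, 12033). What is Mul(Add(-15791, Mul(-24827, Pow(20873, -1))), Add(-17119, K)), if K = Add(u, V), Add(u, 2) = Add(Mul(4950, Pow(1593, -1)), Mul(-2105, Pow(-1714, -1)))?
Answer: Rational(-532086104360922775, 1055401499) ≈ -5.0416e+8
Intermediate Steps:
u = Rational(708529, 303378) (u = Add(-2, Add(Mul(4950, Pow(1593, -1)), Mul(-2105, Pow(-1714, -1)))) = Add(-2, Add(Mul(4950, Rational(1, 1593)), Mul(-2105, Rational(-1, 1714)))) = Add(-2, Add(Rational(550, 177), Rational(2105, 1714))) = Add(-2, Rational(1315285, 303378)) = Rational(708529, 303378) ≈ 2.3355)
Q = 16347
V = 49041 (V = Mul(3, 16347) = 49041)
K = Rational(14878669027, 303378) (K = Add(Rational(708529, 303378), 49041) = Rational(14878669027, 303378) ≈ 49043.)
Mul(Add(-15791, Mul(-24827, Pow(20873, -1))), Add(-17119, K)) = Mul(Add(-15791, Mul(-24827, Pow(20873, -1))), Add(-17119, Rational(14878669027, 303378))) = Mul(Add(-15791, Mul(-24827, Rational(1, 20873))), Rational(9685141045, 303378)) = Mul(Add(-15791, Rational(-24827, 20873)), Rational(9685141045, 303378)) = Mul(Rational(-329630370, 20873), Rational(9685141045, 303378)) = Rational(-532086104360922775, 1055401499)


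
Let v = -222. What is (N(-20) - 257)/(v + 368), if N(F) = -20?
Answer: -277/146 ≈ -1.8973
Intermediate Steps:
(N(-20) - 257)/(v + 368) = (-20 - 257)/(-222 + 368) = -277/146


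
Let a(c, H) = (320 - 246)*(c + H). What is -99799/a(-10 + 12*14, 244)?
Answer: -99799/29748 ≈ -3.3548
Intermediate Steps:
a(c, H) = 74*H + 74*c (a(c, H) = 74*(H + c) = 74*H + 74*c)
-99799/a(-10 + 12*14, 244) = -99799/(74*244 + 74*(-10 + 12*14)) = -99799/(18056 + 74*(-10 + 168)) = -99799/(18056 + 74*158) = -99799/(18056 + 11692) = -99799/29748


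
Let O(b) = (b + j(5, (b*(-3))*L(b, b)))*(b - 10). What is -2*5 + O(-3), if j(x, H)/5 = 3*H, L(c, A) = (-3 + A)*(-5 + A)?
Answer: -84211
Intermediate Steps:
L(c, A) = (-5 + A)*(-3 + A)
j(x, H) = 15*H (j(x, H) = 5*(3*H) = 15*H)
O(b) = (-10 + b)*(b - 45*b*(15 + b**2 - 8*b)) (O(b) = (b + 15*((b*(-3))*(15 + b**2 - 8*b)))*(b - 10) = (b + 15*((-3*b)*(15 + b**2 - 8*b)))*(-10 + b) = (b + 15*(-3*b*(15 + b**2 - 8*b)))*(-10 + b) = (b - 45*b*(15 + b**2 - 8*b))*(-10 + b) = (-10 + b)*(b - 45*b*(15 + b**2 - 8*b)))
-2*5 + O(-3) = -2*5 - 3*(6740 - 4274*(-3) - 45*(-3)**3 + 810*(-3)**2) = -10 - 3*(6740 + 12822 - 45*(-27) + 810*9) = -10 - 3*(6740 + 12822 + 1215 + 7290) = -10 - 3*28067 = -10 - 84201 = -84211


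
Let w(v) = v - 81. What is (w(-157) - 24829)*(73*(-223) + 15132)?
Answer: 28751849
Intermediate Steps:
w(v) = -81 + v
(w(-157) - 24829)*(73*(-223) + 15132) = ((-81 - 157) - 24829)*(73*(-223) + 15132) = (-238 - 24829)*(-16279 + 15132) = -25067*(-1147) = 28751849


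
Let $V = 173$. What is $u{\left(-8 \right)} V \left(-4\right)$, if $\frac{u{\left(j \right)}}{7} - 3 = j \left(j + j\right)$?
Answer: $-634564$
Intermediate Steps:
$u{\left(j \right)} = 21 + 14 j^{2}$ ($u{\left(j \right)} = 21 + 7 j \left(j + j\right) = 21 + 7 j 2 j = 21 + 7 \cdot 2 j^{2} = 21 + 14 j^{2}$)
$u{\left(-8 \right)} V \left(-4\right) = \left(21 + 14 \left(-8\right)^{2}\right) 173 \left(-4\right) = \left(21 + 14 \cdot 64\right) 173 \left(-4\right) = \left(21 + 896\right) 173 \left(-4\right) = 917 \cdot 173 \left(-4\right) = 158641 \left(-4\right) = -634564$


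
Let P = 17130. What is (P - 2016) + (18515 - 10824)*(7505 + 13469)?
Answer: 161326148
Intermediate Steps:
(P - 2016) + (18515 - 10824)*(7505 + 13469) = (17130 - 2016) + (18515 - 10824)*(7505 + 13469) = 15114 + 7691*20974 = 15114 + 161311034 = 161326148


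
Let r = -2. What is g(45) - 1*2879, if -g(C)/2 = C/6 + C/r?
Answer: -2849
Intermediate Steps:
g(C) = 2*C/3 (g(C) = -2*(C/6 + C/(-2)) = -2*(C*(1/6) + C*(-1/2)) = -2*(C/6 - C/2) = -(-2)*C/3 = 2*C/3)
g(45) - 1*2879 = (2/3)*45 - 1*2879 = 30 - 2879 = -2849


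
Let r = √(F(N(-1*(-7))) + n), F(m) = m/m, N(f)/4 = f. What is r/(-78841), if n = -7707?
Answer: -I*√7706/78841 ≈ -0.0011134*I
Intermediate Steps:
N(f) = 4*f
F(m) = 1
r = I*√7706 (r = √(1 - 7707) = √(-7706) = I*√7706 ≈ 87.784*I)
r/(-78841) = (I*√7706)/(-78841) = (I*√7706)*(-1/78841) = -I*√7706/78841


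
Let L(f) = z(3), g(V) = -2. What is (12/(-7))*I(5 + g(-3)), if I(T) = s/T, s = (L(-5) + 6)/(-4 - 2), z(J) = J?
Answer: 6/7 ≈ 0.85714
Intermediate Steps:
L(f) = 3
s = -3/2 (s = (3 + 6)/(-4 - 2) = 9/(-6) = 9*(-1/6) = -3/2 ≈ -1.5000)
I(T) = -3/(2*T)
(12/(-7))*I(5 + g(-3)) = (12/(-7))*(-3/(2*(5 - 2))) = (-1/7*12)*(-3/2/3) = -(-18)/(7*3) = -12/7*(-1/2) = 6/7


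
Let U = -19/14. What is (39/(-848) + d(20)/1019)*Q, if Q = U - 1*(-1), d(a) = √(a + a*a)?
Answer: 195/11872 - 5*√105/7133 ≈ 0.0092424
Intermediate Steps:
d(a) = √(a + a²)
U = -19/14 (U = -19*1/14 = -19/14 ≈ -1.3571)
Q = -5/14 (Q = -19/14 - 1*(-1) = -19/14 + 1 = -5/14 ≈ -0.35714)
(39/(-848) + d(20)/1019)*Q = (39/(-848) + √(20*(1 + 20))/1019)*(-5/14) = (39*(-1/848) + √(20*21)*(1/1019))*(-5/14) = (-39/848 + √420*(1/1019))*(-5/14) = (-39/848 + (2*√105)*(1/1019))*(-5/14) = (-39/848 + 2*√105/1019)*(-5/14) = 195/11872 - 5*√105/7133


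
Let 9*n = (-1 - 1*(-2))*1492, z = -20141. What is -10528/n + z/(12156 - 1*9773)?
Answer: -63961097/888859 ≈ -71.959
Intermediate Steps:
n = 1492/9 (n = ((-1 - 1*(-2))*1492)/9 = ((-1 + 2)*1492)/9 = (1*1492)/9 = (1/9)*1492 = 1492/9 ≈ 165.78)
-10528/n + z/(12156 - 1*9773) = -10528/1492/9 - 20141/(12156 - 1*9773) = -10528*9/1492 - 20141/(12156 - 9773) = -23688/373 - 20141/2383 = -63961097/888859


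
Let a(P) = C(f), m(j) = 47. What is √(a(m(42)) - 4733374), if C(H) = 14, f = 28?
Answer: 4*I*√295835 ≈ 2175.6*I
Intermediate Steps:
a(P) = 14
√(a(m(42)) - 4733374) = √(14 - 4733374) = √(-4733360) = 4*I*√295835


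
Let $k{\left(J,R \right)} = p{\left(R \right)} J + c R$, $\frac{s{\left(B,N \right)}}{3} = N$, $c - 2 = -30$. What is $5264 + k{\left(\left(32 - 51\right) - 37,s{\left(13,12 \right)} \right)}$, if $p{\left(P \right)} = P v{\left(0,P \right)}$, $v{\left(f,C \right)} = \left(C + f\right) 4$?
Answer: $-286048$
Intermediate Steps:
$c = -28$ ($c = 2 - 30 = -28$)
$v{\left(f,C \right)} = 4 C + 4 f$
$p{\left(P \right)} = 4 P^{2}$ ($p{\left(P \right)} = P \left(4 P + 4 \cdot 0\right) = P \left(4 P + 0\right) = P 4 P = 4 P^{2}$)
$s{\left(B,N \right)} = 3 N$
$k{\left(J,R \right)} = - 28 R + 4 J R^{2}$ ($k{\left(J,R \right)} = 4 R^{2} J - 28 R = 4 J R^{2} - 28 R = - 28 R + 4 J R^{2}$)
$5264 + k{\left(\left(32 - 51\right) - 37,s{\left(13,12 \right)} \right)} = 5264 + 4 \cdot 3 \cdot 12 \left(-7 + \left(\left(32 - 51\right) - 37\right) 3 \cdot 12\right) = 5264 + 4 \cdot 36 \left(-7 + \left(-19 - 37\right) 36\right) = 5264 + 4 \cdot 36 \left(-7 - 2016\right) = 5264 + 4 \cdot 36 \left(-2023\right) = 5264 - 291312 = -286048$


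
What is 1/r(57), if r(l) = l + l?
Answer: 1/114 ≈ 0.0087719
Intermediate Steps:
r(l) = 2*l
1/r(57) = 1/(2*57) = 1/114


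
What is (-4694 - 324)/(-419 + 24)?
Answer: 5018/395 ≈ 12.704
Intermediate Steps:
(-4694 - 324)/(-419 + 24) = -5018/(-395) = -5018*(-1/395) = 5018/395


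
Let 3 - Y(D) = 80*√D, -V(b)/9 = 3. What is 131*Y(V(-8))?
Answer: 393 - 31440*I*√3 ≈ 393.0 - 54456.0*I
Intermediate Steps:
V(b) = -27 (V(b) = -9*3 = -27)
Y(D) = 3 - 80*√D
131*Y(V(-8)) = 131*(3 - 240*I*√3) = 393 - 31440*I*√3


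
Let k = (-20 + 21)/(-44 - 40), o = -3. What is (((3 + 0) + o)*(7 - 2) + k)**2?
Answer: 1/7056 ≈ 0.00014172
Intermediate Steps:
k = -1/84 (k = 1/(-84) = 1*(-1/84) = -1/84 ≈ -0.011905)
(((3 + 0) + o)*(7 - 2) + k)**2 = (((3 + 0) - 3)*(7 - 2) - 1/84)**2 = ((3 - 3)*5 - 1/84)**2 = (0*5 - 1/84)**2 = (0 - 1/84)**2 = (-1/84)**2 = 1/7056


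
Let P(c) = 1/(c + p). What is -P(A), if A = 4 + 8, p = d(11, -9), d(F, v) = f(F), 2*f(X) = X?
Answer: -2/35 ≈ -0.057143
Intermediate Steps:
f(X) = X/2
d(F, v) = F/2
p = 11/2 (p = (½)*11 = 11/2 ≈ 5.5000)
A = 12
P(c) = 1/(11/2 + c) (P(c) = 1/(c + 11/2) = 1/(11/2 + c))
-P(A) = -2/(11 + 2*12) = -2/(11 + 24) = -2/35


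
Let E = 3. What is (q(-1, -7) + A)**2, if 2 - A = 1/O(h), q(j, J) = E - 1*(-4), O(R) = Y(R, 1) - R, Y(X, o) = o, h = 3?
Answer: 361/4 ≈ 90.250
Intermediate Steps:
O(R) = 1 - R
q(j, J) = 7 (q(j, J) = 3 - 1*(-4) = 3 + 4 = 7)
A = 5/2 (A = 2 - 1/(1 - 1*3) = 2 - 1/(1 - 3) = 2 - 1/(-2) = 2 - 1*(-1/2) = 2 + 1/2 = 5/2 ≈ 2.5000)
(q(-1, -7) + A)**2 = (7 + 5/2)**2 = (19/2)**2 = 361/4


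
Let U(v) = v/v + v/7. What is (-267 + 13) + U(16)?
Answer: -1755/7 ≈ -250.71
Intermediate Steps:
U(v) = 1 + v/7 (U(v) = 1 + v*(⅐) = 1 + v/7)
(-267 + 13) + U(16) = (-267 + 13) + (1 + (⅐)*16) = -254 + (1 + 16/7) = -254 + 23/7 = -1755/7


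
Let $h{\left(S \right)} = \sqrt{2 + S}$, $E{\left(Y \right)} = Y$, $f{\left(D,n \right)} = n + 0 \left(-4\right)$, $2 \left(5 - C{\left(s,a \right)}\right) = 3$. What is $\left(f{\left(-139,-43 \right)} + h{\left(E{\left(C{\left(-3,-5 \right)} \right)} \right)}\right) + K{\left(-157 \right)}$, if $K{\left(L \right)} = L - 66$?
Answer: $-266 + \frac{\sqrt{22}}{2} \approx -263.65$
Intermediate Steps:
$C{\left(s,a \right)} = \frac{7}{2}$ ($C{\left(s,a \right)} = 5 - \frac{3}{2} = \frac{7}{2}$)
$f{\left(D,n \right)} = n$ ($f{\left(D,n \right)} = n + 0 = n$)
$K{\left(L \right)} = -66 + L$
$\left(f{\left(-139,-43 \right)} + h{\left(E{\left(C{\left(-3,-5 \right)} \right)} \right)}\right) + K{\left(-157 \right)} = \left(-43 + \sqrt{2 + \frac{7}{2}}\right) - 223 = \left(-43 + \sqrt{\frac{11}{2}}\right) - 223 = \left(-43 + \frac{\sqrt{22}}{2}\right) - 223 = -266 + \frac{\sqrt{22}}{2}$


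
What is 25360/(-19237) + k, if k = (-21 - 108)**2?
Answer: 320097557/19237 ≈ 16640.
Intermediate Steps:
k = 16641 (k = (-129)**2 = 16641)
25360/(-19237) + k = 25360/(-19237) + 16641 = 25360*(-1/19237) + 16641 = -25360/19237 + 16641 = 320097557/19237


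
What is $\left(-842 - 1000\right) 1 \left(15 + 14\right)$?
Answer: $-53418$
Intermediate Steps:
$\left(-842 - 1000\right) 1 \left(15 + 14\right) = - 1842 \cdot 1 \cdot 29 = \left(-1842\right) 29 = -53418$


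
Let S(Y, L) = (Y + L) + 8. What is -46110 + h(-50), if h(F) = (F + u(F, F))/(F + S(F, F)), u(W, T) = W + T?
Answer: -3273735/71 ≈ -46109.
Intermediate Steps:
S(Y, L) = 8 + L + Y (S(Y, L) = (L + Y) + 8 = 8 + L + Y)
u(W, T) = T + W
h(F) = 3*F/(8 + 3*F) (h(F) = (F + (F + F))/(F + (8 + F + F)) = (F + 2*F)/(F + (8 + 2*F)) = (3*F)/(8 + 3*F) = 3*F/(8 + 3*F))
-46110 + h(-50) = -46110 + 3*(-50)/(8 + 3*(-50)) = -46110 + 3*(-50)/(8 - 150) = -46110 + 3*(-50)/(-142) = -46110 + 3*(-50)*(-1/142) = -46110 + 75/71 = -3273735/71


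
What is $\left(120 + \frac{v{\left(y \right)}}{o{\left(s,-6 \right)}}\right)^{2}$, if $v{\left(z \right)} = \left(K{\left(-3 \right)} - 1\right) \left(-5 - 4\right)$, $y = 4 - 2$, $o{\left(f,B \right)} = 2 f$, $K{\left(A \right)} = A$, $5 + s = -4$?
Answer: $13924$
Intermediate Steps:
$s = -9$ ($s = -5 - 4 = -9$)
$y = 2$ ($y = 4 - 2 = 2$)
$v{\left(z \right)} = 36$ ($v{\left(z \right)} = \left(-3 - 1\right) \left(-5 - 4\right) = \left(-4\right) \left(-9\right) = 36$)
$\left(120 + \frac{v{\left(y \right)}}{o{\left(s,-6 \right)}}\right)^{2} = \left(120 + \frac{36}{2 \left(-9\right)}\right)^{2} = \left(120 + \frac{36}{-18}\right)^{2} = \left(120 + 36 \left(- \frac{1}{18}\right)\right)^{2} = \left(120 - 2\right)^{2} = 118^{2} = 13924$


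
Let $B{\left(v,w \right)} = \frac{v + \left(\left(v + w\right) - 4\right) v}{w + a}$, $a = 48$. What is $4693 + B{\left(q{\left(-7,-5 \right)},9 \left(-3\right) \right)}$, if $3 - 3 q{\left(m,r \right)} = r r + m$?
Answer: $\frac{14104}{3} \approx 4701.3$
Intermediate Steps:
$q{\left(m,r \right)} = 1 - \frac{m}{3} - \frac{r^{2}}{3}$ ($q{\left(m,r \right)} = 1 - \frac{r r + m}{3} = 1 - \frac{r^{2} + m}{3} = 1 - \frac{m + r^{2}}{3} = 1 - \left(\frac{m}{3} + \frac{r^{2}}{3}\right) = 1 - \frac{m}{3} - \frac{r^{2}}{3}$)
$B{\left(v,w \right)} = \frac{v + v \left(-4 + v + w\right)}{48 + w}$ ($B{\left(v,w \right)} = \frac{v + \left(\left(v + w\right) - 4\right) v}{w + 48} = \frac{v + \left(-4 + v + w\right) v}{48 + w} = \frac{v + v \left(-4 + v + w\right)}{48 + w}$)
$4693 + B{\left(q{\left(-7,-5 \right)},9 \left(-3\right) \right)} = 4693 + \frac{\left(1 - - \frac{7}{3} - \frac{\left(-5\right)^{2}}{3}\right) \left(-3 - \left(- \frac{10}{3} + \frac{25}{3}\right) + 9 \left(-3\right)\right)}{48 + 9 \left(-3\right)} = 4693 + \frac{\left(1 + \frac{7}{3} - \frac{25}{3}\right) \left(-3 + \left(1 + \frac{7}{3} - \frac{25}{3}\right) - 27\right)}{48 - 27} = 4693 + \frac{\left(1 + \frac{7}{3} - \frac{25}{3}\right) \left(-3 + \left(1 + \frac{7}{3} - \frac{25}{3}\right) - 27\right)}{21} = 4693 - \frac{5 \left(-3 - 5 - 27\right)}{21} = 4693 - \frac{5}{21} \left(-35\right) = 4693 + \frac{25}{3} = \frac{14104}{3}$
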